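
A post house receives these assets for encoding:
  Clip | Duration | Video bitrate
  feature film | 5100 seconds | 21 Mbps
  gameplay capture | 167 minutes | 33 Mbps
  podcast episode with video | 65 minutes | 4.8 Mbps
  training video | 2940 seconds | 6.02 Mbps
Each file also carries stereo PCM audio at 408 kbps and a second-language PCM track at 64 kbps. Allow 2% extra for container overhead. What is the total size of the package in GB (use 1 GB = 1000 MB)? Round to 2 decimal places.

Audio total: 408 + 64 = 472 kbps = 0.472 Mbps.
feature film: 21.472 Mbps × 5100 s × 1.02 = 111697.3 Mb
gameplay capture: 33.472 Mbps × 10020 s × 1.02 = 342097.2 Mb
podcast episode with video: 5.272 Mbps × 3900 s × 1.02 = 20972.0 Mb
training video: 6.492 Mbps × 2940 s × 1.02 = 19468.2 Mb
Total: 494234.8 Mb = 61779.3 MB.
= 61.78 GB.

61.78 GB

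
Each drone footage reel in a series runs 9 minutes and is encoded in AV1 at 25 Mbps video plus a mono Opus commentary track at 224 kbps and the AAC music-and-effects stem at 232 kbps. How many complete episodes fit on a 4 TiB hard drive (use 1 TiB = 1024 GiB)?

9 min = 540 s
Audio total: 224 + 232 = 456 kbps = 0.456 Mbps.
Total bitrate: 25.456 Mbps.
Per item: 25.456 Mbps × 540 s = 13,746 Mb = 1,718 MB.
Capacity: 4 TiB = 35,184,372 Mb; 2559.56 items → 2559 complete.

2559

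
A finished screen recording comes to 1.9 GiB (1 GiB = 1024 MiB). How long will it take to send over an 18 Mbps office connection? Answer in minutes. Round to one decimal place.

15.1 minutes

File: 1.9 GiB = 16320.9 Mb.
At 18 Mbps: 16320.9 / 18 = 906.7 s ≈ 15.1 minutes.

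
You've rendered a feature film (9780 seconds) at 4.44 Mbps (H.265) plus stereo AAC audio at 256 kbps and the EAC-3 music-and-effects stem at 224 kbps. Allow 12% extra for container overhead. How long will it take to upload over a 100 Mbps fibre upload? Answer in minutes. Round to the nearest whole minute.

Audio total: 256 + 224 = 480 kbps = 0.480 Mbps.
Total bitrate: 4.920 Mbps.
File: 4.920 Mbps × 9780 s = 48117.6 Mb.
With 12% container overhead: ×1.12. → 53891.7 Mb.
At 100 Mbps: 53891.7 / 100 = 538.9 s ≈ 8.98 minutes.

9 minutes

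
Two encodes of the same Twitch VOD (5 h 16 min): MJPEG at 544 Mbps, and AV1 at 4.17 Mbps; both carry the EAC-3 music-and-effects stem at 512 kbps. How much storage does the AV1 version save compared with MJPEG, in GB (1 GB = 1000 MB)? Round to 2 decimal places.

1279.40 GB

5 h 16 min = 316 min = 18960 s
Audio: 512 kbps = 0.512 Mbps.
MJPEG: 544.512 Mbps × 18960 s = 10323947.5 Mb = 1290.493 GB.
AV1: 4.682 Mbps × 18960 s = 88770.7 Mb = 11.096 GB.
Saving: 1290.493 − 11.096 = 1279.397 GB.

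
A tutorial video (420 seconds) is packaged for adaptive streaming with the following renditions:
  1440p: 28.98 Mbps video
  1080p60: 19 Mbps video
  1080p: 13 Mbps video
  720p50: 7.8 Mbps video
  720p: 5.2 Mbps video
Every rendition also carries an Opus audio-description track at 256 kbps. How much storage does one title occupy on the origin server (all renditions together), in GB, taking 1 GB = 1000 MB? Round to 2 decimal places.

3.95 GB

Audio: 256 kbps = 0.256 Mbps.
Sum of rendition bitrates: (28.98+0.256) + (19+0.256) + (13+0.256) + (7.8+0.256) + (5.2+0.256) = 75.260 Mbps.
× 420 s = 31,609 Mb = 3,951 MB = 3.951 GB.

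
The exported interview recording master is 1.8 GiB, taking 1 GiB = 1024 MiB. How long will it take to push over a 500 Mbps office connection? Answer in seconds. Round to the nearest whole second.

31 seconds

File: 1.8 GiB = 15461.9 Mb.
At 500 Mbps: 15461.9 / 500 = 30.9 s ≈ 30.9 seconds.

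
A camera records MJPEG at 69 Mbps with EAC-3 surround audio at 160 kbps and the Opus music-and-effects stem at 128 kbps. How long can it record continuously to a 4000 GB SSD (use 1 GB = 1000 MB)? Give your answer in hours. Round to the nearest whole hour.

Audio total: 160 + 128 = 288 kbps = 0.288 Mbps.
Total bitrate: 69 + 0.288 = 69.288 Mbps.
Capacity: 4000 GB = 32,000,000 Mb.
Recording time: 32,000,000 / 69.288 = 461,840 s ≈ 128 hours.

128 hours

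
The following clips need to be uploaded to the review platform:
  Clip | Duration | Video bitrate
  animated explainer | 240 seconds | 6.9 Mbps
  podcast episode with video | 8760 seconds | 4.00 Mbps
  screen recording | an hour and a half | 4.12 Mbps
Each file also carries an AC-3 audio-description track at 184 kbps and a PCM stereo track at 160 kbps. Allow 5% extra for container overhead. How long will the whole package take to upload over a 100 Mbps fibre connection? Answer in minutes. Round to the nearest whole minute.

Audio total: 184 + 160 = 344 kbps = 0.344 Mbps.
animated explainer: 7.244 Mbps × 240 s × 1.05 = 1825.5 Mb
podcast episode with video: 4.344 Mbps × 8760 s × 1.05 = 39956.1 Mb
screen recording: 4.464 Mbps × 5400 s × 1.05 = 25310.9 Mb
Total: 67092.5 Mb = 8386.6 MB.
At 100 Mbps: 67092.5 / 100 = 671 s ≈ 11.2 minutes.

11 minutes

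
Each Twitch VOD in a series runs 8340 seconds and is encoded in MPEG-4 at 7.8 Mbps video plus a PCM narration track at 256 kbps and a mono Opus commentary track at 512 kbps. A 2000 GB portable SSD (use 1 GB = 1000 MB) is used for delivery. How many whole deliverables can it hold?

223

Audio total: 256 + 512 = 768 kbps = 0.768 Mbps.
Total bitrate: 8.568 Mbps.
Per item: 8.568 Mbps × 8340 s = 71,457 Mb = 8,932 MB.
Capacity: 2000 GB = 16,000,000 Mb; 223.91 items → 223 complete.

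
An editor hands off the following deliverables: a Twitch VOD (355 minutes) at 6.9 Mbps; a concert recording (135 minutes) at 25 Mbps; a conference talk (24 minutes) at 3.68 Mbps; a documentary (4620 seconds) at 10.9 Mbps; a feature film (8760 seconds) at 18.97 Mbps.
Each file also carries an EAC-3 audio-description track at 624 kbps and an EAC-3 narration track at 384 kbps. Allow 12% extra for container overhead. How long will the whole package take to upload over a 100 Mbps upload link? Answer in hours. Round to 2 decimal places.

Audio total: 624 + 384 = 1008 kbps = 1.008 Mbps.
Twitch VOD: 7.908 Mbps × 21300 s × 1.12 = 188653.2 Mb
concert recording: 26.008 Mbps × 8100 s × 1.12 = 235944.6 Mb
conference talk: 4.688 Mbps × 1440 s × 1.12 = 7560.8 Mb
documentary: 11.908 Mbps × 4620 s × 1.12 = 61616.8 Mb
feature film: 19.978 Mbps × 8760 s × 1.12 = 196008.2 Mb
Total: 689783.5 Mb = 86222.9 MB.
At 100 Mbps: 689783.5 / 100 = 6898 s ≈ 1.92 hours.

1.92 hours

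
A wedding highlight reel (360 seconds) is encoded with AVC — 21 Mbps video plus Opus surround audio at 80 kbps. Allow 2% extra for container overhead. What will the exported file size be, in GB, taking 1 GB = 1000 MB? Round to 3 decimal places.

0.968 GB

Audio: 80 kbps = 0.080 Mbps.
Total bitrate: 21 + 0.080 = 21.080 Mbps.
Stream data: 21.080 Mbps × 360 s = 7588.8 Mb.
With 2% container overhead: ×1.02.
7,741 Mb ÷ 8 = 967.6 MB → 0.9676 GB.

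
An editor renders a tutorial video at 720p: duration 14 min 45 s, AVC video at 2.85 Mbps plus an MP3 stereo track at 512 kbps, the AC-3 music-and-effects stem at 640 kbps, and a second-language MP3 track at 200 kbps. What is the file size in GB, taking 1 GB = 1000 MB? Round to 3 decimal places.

0.465 GB

14 min 45 s = 885 s
Audio total: 512 + 640 + 200 = 1352 kbps = 1.352 Mbps.
Total bitrate: 2.85 + 1.352 = 4.202 Mbps.
Stream data: 4.202 Mbps × 885 s = 3718.8 Mb.
3,719 Mb ÷ 8 = 464.8 MB → 0.4648 GB.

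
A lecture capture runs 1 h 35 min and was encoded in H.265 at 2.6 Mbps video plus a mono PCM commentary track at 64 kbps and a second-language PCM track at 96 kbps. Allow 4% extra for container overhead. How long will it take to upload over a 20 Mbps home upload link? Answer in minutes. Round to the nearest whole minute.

1 h 35 min = 95 min = 5700 s
Audio total: 64 + 96 = 160 kbps = 0.160 Mbps.
Total bitrate: 2.760 Mbps.
File: 2.760 Mbps × 5700 s = 15732.0 Mb.
With 4% container overhead: ×1.04. → 16361.3 Mb.
At 20 Mbps: 16361.3 / 20 = 818.1 s ≈ 13.6 minutes.

14 minutes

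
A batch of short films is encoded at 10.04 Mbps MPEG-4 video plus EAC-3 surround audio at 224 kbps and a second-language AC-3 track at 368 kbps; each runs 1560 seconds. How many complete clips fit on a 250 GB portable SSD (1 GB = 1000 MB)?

Audio total: 224 + 368 = 592 kbps = 0.592 Mbps.
Total bitrate: 10.632 Mbps.
Per item: 10.632 Mbps × 1560 s = 16,586 Mb = 2,073 MB.
Capacity: 250 GB = 2,000,000 Mb; 120.58 items → 120 complete.

120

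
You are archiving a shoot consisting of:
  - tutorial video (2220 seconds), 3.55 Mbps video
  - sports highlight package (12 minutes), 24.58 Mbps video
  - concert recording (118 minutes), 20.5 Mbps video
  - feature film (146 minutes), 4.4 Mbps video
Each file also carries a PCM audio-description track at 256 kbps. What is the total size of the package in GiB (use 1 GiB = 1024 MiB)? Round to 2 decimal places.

Audio: 256 kbps = 0.256 Mbps.
tutorial video: 3.806 Mbps × 2220 s = 8449.3 Mb
sports highlight package: 24.836 Mbps × 720 s = 17881.9 Mb
concert recording: 20.756 Mbps × 7080 s = 146952.5 Mb
feature film: 4.656 Mbps × 8760 s = 40786.6 Mb
Total: 214070.3 Mb = 26758.8 MB.
= 24.92 GiB.

24.92 GiB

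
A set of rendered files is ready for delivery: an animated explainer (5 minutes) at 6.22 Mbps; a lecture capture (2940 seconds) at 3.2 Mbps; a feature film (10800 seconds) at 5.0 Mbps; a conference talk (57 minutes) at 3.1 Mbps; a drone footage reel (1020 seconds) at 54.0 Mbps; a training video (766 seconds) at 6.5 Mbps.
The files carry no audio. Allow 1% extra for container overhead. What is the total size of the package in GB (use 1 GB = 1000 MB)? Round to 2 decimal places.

animated explainer: 6.220 Mbps × 300 s × 1.01 = 1884.7 Mb
lecture capture: 3.200 Mbps × 2940 s × 1.01 = 9502.1 Mb
feature film: 5.000 Mbps × 10800 s × 1.01 = 54540.0 Mb
conference talk: 3.100 Mbps × 3420 s × 1.01 = 10708.0 Mb
drone footage reel: 54.000 Mbps × 1020 s × 1.01 = 55630.8 Mb
training video: 6.500 Mbps × 766 s × 1.01 = 5028.8 Mb
Total: 137294.4 Mb = 17161.8 MB.
= 17.16 GB.

17.16 GB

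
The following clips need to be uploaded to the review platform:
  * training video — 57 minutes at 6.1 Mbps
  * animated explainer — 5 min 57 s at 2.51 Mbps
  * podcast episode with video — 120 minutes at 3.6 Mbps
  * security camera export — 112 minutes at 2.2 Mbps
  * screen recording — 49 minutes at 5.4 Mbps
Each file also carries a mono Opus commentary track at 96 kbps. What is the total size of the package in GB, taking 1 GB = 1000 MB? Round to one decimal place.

Audio: 96 kbps = 0.096 Mbps.
training video: 6.196 Mbps × 3420 s = 21190.3 Mb
animated explainer: 2.606 Mbps × 357 s = 930.3 Mb
podcast episode with video: 3.696 Mbps × 7200 s = 26611.2 Mb
security camera export: 2.296 Mbps × 6720 s = 15429.1 Mb
screen recording: 5.496 Mbps × 2940 s = 16158.2 Mb
Total: 80319.2 Mb = 10039.9 MB.
= 10.04 GB.

10.0 GB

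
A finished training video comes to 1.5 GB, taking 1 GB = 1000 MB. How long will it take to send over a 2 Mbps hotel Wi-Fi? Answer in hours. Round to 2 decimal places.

1.67 hours

File: 1.5 GB = 12000.0 Mb.
At 2 Mbps: 12000.0 / 2 = 6000.0 s ≈ 1.67 hours.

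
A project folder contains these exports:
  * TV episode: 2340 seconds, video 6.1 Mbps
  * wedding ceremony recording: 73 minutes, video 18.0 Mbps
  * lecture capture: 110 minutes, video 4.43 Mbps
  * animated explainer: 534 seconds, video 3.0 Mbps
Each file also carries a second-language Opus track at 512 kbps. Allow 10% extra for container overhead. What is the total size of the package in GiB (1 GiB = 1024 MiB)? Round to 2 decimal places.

16.78 GiB

Audio: 512 kbps = 0.512 Mbps.
TV episode: 6.612 Mbps × 2340 s × 1.10 = 17019.3 Mb
wedding ceremony recording: 18.512 Mbps × 4380 s × 1.10 = 89190.8 Mb
lecture capture: 4.942 Mbps × 6600 s × 1.10 = 35878.9 Mb
animated explainer: 3.512 Mbps × 534 s × 1.10 = 2062.9 Mb
Total: 144152.0 Mb = 18019.0 MB.
= 16.78 GiB.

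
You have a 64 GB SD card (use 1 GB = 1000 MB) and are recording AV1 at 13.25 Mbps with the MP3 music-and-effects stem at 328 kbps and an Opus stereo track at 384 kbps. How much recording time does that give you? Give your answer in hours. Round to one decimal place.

Audio total: 328 + 384 = 712 kbps = 0.712 Mbps.
Total bitrate: 13.25 + 0.712 = 13.962 Mbps.
Capacity: 64 GB = 512,000 Mb.
Recording time: 512,000 / 13.962 = 36,671 s ≈ 10.2 hours.

10.2 hours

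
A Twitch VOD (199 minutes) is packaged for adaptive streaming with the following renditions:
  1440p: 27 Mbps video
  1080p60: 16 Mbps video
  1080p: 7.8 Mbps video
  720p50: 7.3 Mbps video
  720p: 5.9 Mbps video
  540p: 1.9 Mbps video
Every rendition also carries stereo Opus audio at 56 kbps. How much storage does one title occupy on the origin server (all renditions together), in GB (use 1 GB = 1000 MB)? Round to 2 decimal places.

98.86 GB

199 min = 11940 s
Audio: 56 kbps = 0.056 Mbps.
Sum of rendition bitrates: (27+0.056) + (16+0.056) + (7.8+0.056) + (7.3+0.056) + (5.9+0.056) + (1.9+0.056) = 66.236 Mbps.
× 11940 s = 790,858 Mb = 98,857 MB = 98.86 GB.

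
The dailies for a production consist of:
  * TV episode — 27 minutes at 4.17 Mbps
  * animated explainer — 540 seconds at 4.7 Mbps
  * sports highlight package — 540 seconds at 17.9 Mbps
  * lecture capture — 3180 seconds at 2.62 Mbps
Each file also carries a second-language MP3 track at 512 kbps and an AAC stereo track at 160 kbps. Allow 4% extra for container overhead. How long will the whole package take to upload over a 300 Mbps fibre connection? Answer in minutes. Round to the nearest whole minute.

Audio total: 512 + 160 = 672 kbps = 0.672 Mbps.
TV episode: 4.842 Mbps × 1620 s × 1.04 = 8157.8 Mb
animated explainer: 5.372 Mbps × 540 s × 1.04 = 3016.9 Mb
sports highlight package: 18.572 Mbps × 540 s × 1.04 = 10430.0 Mb
lecture capture: 3.292 Mbps × 3180 s × 1.04 = 10887.3 Mb
Total: 32492.1 Mb = 4061.5 MB.
At 300 Mbps: 32492.1 / 300 = 108 s ≈ 1.81 minutes.

2 minutes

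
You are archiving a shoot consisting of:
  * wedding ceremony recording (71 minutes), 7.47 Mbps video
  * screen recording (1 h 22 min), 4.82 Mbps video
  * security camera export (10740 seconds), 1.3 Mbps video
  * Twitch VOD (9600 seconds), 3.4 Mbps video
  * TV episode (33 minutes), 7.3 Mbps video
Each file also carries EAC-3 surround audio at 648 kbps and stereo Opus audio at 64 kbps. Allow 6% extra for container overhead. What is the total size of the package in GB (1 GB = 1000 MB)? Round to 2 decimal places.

18.42 GB

Audio total: 648 + 64 = 712 kbps = 0.712 Mbps.
wedding ceremony recording: 8.182 Mbps × 4260 s × 1.06 = 36946.6 Mb
screen recording: 5.532 Mbps × 4920 s × 1.06 = 28850.5 Mb
security camera export: 2.012 Mbps × 10740 s × 1.06 = 22905.4 Mb
Twitch VOD: 4.112 Mbps × 9600 s × 1.06 = 41843.7 Mb
TV episode: 8.012 Mbps × 1980 s × 1.06 = 16815.6 Mb
Total: 147361.8 Mb = 18420.2 MB.
= 18.42 GB.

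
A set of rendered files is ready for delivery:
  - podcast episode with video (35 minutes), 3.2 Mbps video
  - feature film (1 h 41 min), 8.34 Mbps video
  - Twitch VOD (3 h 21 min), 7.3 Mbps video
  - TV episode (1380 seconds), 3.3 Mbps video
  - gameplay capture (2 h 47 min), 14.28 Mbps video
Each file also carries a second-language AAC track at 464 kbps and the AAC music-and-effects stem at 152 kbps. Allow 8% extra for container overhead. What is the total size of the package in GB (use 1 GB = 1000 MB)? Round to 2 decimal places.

Audio total: 464 + 152 = 616 kbps = 0.616 Mbps.
podcast episode with video: 3.816 Mbps × 2100 s × 1.08 = 8654.7 Mb
feature film: 8.956 Mbps × 6060 s × 1.08 = 58615.2 Mb
Twitch VOD: 7.916 Mbps × 12060 s × 1.08 = 103104.3 Mb
TV episode: 3.916 Mbps × 1380 s × 1.08 = 5836.4 Mb
gameplay capture: 14.896 Mbps × 10020 s × 1.08 = 161198.6 Mb
Total: 337409.2 Mb = 42176.1 MB.
= 42.18 GB.

42.18 GB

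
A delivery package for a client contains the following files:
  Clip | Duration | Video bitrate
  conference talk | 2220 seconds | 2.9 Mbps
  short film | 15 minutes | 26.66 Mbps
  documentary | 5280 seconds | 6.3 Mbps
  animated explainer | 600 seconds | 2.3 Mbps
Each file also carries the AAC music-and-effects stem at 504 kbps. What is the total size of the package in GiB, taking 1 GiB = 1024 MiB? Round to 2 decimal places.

Audio: 504 kbps = 0.504 Mbps.
conference talk: 3.404 Mbps × 2220 s = 7556.9 Mb
short film: 27.164 Mbps × 900 s = 24447.6 Mb
documentary: 6.804 Mbps × 5280 s = 35925.1 Mb
animated explainer: 2.804 Mbps × 600 s = 1682.4 Mb
Total: 69612.0 Mb = 8701.5 MB.
= 8.104 GiB.

8.10 GiB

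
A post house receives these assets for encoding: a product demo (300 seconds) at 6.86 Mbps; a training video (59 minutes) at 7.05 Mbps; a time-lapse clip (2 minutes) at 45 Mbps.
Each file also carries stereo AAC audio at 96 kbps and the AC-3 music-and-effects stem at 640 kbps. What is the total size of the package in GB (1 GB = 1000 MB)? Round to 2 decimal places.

Audio total: 96 + 640 = 736 kbps = 0.736 Mbps.
product demo: 7.596 Mbps × 300 s = 2278.8 Mb
training video: 7.786 Mbps × 3540 s = 27562.4 Mb
time-lapse clip: 45.736 Mbps × 120 s = 5488.3 Mb
Total: 35329.6 Mb = 4416.2 MB.
= 4.416 GB.

4.42 GB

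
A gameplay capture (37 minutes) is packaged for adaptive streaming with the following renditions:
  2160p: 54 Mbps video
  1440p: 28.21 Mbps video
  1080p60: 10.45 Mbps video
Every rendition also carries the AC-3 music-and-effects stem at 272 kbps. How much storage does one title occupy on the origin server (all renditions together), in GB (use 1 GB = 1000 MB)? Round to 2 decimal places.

25.94 GB

37 min = 2220 s
Audio: 272 kbps = 0.272 Mbps.
Sum of rendition bitrates: (54+0.272) + (28.21+0.272) + (10.45+0.272) = 93.476 Mbps.
× 2220 s = 207,517 Mb = 25,940 MB = 25.94 GB.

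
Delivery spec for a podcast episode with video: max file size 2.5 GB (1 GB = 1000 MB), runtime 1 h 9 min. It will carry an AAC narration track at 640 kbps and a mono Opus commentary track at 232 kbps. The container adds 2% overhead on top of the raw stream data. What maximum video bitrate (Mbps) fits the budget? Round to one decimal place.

3.9 Mbps

Budget: 2.5 GB = 20000.0 Mb.
Stream payload after overhead: 20000.0 / 1.02 = 19607.8 Mb.
1 h 9 min = 69 min = 4140 s
Total bitrate budget: 19607.8 Mb / 4140 s = 4.736 Mbps.
Audio total: 640 + 232 = 872 kbps = 0.872 Mbps.
Video: 4.736 − 0.872 = 3.864 Mbps.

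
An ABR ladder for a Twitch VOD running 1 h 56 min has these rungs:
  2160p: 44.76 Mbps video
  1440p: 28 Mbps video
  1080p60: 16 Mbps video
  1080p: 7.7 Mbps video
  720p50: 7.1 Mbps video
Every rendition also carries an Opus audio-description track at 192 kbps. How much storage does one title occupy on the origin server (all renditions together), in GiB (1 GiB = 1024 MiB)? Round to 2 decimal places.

1 h 56 min = 116 min = 6960 s
Audio: 192 kbps = 0.192 Mbps.
Sum of rendition bitrates: (44.76+0.192) + (28+0.192) + (16+0.192) + (7.7+0.192) + (7.1+0.192) = 104.520 Mbps.
× 6960 s = 727,459 Mb = 90,932 MB = 84.69 GiB.

84.69 GiB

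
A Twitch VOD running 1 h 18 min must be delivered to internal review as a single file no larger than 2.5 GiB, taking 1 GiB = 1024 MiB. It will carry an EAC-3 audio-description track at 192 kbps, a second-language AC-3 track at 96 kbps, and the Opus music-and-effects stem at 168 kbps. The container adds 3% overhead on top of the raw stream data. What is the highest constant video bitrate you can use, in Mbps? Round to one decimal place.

Budget: 2.5 GiB = 21474.8 Mb.
Stream payload after overhead: 21474.8 / 1.03 = 20849.4 Mb.
1 h 18 min = 78 min = 4680 s
Total bitrate budget: 20849.4 Mb / 4680 s = 4.455 Mbps.
Audio total: 192 + 96 + 168 = 456 kbps = 0.456 Mbps.
Video: 4.455 − 0.456 = 3.999 Mbps.

4.0 Mbps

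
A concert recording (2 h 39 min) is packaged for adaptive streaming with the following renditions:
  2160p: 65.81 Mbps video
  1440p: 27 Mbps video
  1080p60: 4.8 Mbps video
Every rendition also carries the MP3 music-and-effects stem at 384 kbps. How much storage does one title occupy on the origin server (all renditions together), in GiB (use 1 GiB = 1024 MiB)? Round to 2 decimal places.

109.69 GiB

2 h 39 min = 159 min = 9540 s
Audio: 384 kbps = 0.384 Mbps.
Sum of rendition bitrates: (65.81+0.384) + (27+0.384) + (4.8+0.384) = 98.762 Mbps.
× 9540 s = 942,189 Mb = 117,774 MB = 109.7 GiB.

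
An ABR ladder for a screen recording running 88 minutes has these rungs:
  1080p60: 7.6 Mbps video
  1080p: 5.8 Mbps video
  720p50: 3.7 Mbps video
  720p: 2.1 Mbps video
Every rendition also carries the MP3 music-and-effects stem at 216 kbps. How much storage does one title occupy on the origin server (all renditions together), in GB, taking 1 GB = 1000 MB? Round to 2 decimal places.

13.24 GB

88 min = 5280 s
Audio: 216 kbps = 0.216 Mbps.
Sum of rendition bitrates: (7.6+0.216) + (5.8+0.216) + (3.7+0.216) + (2.1+0.216) = 20.064 Mbps.
× 5280 s = 105,938 Mb = 13,242 MB = 13.24 GB.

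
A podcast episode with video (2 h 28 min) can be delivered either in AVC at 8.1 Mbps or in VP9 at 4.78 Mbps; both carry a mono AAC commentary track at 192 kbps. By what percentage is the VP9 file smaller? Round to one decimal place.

2 h 28 min = 148 min = 8880 s
Audio: 192 kbps = 0.192 Mbps.
AVC: 8.292 Mbps × 8880 s = 73633.0 Mb = 8.572 GiB.
VP9: 4.972 Mbps × 8880 s = 44151.4 Mb = 5.140 GiB.
Reduction: (1 − 5.140/8.572) × 100 = 40.04%.

40.0%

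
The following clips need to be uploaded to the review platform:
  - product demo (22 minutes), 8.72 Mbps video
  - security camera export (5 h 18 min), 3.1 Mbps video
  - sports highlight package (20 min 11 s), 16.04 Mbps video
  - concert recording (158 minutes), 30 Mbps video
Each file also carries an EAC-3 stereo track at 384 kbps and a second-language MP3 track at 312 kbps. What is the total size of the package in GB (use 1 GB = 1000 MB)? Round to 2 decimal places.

Audio total: 384 + 312 = 696 kbps = 0.696 Mbps.
product demo: 9.416 Mbps × 1320 s = 12429.1 Mb
security camera export: 3.796 Mbps × 19080 s = 72427.7 Mb
sports highlight package: 16.736 Mbps × 1211 s = 20267.3 Mb
concert recording: 30.696 Mbps × 9480 s = 290998.1 Mb
Total: 396122.2 Mb = 49515.3 MB.
= 49.52 GB.

49.52 GB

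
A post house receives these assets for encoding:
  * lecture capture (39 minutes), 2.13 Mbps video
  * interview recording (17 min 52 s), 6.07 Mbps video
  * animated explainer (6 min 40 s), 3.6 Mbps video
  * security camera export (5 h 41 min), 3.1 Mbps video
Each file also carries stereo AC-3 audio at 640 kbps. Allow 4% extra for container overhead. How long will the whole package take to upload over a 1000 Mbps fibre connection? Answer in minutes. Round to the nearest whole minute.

2 minutes

Audio: 640 kbps = 0.640 Mbps.
lecture capture: 2.770 Mbps × 2340 s × 1.04 = 6741.1 Mb
interview recording: 6.710 Mbps × 1072 s × 1.04 = 7480.8 Mb
animated explainer: 4.240 Mbps × 400 s × 1.04 = 1763.8 Mb
security camera export: 3.740 Mbps × 20460 s × 1.04 = 79581.2 Mb
Total: 95567.0 Mb = 11945.9 MB.
At 1000 Mbps: 95567.0 / 1000 = 96 s ≈ 1.59 minutes.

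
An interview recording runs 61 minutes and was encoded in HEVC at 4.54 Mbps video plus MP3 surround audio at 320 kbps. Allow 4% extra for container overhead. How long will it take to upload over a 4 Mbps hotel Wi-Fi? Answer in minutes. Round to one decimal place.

61 min = 3660 s
Audio: 320 kbps = 0.320 Mbps.
Total bitrate: 4.860 Mbps.
File: 4.860 Mbps × 3660 s = 17787.6 Mb.
With 4% container overhead: ×1.04. → 18499.1 Mb.
At 4 Mbps: 18499.1 / 4 = 4624.8 s ≈ 77.1 minutes.

77.1 minutes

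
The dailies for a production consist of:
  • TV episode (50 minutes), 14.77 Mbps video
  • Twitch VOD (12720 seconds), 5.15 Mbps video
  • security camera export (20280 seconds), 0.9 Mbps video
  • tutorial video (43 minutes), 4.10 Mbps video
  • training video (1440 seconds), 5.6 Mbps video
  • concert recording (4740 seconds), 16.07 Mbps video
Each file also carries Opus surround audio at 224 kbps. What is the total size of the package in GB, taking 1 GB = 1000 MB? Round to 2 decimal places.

Audio: 224 kbps = 0.224 Mbps.
TV episode: 14.994 Mbps × 3000 s = 44982.0 Mb
Twitch VOD: 5.374 Mbps × 12720 s = 68357.3 Mb
security camera export: 1.124 Mbps × 20280 s = 22794.7 Mb
tutorial video: 4.324 Mbps × 2580 s = 11155.9 Mb
training video: 5.824 Mbps × 1440 s = 8386.6 Mb
concert recording: 16.294 Mbps × 4740 s = 77233.6 Mb
Total: 232910.0 Mb = 29113.8 MB.
= 29.11 GB.

29.11 GB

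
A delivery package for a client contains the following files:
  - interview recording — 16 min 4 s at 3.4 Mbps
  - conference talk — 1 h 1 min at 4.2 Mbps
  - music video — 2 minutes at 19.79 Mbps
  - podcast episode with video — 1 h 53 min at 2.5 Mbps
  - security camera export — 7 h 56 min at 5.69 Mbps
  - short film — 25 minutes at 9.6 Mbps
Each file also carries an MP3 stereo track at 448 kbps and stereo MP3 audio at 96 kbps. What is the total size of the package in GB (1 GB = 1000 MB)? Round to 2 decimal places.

29.69 GB

Audio total: 448 + 96 = 544 kbps = 0.544 Mbps.
interview recording: 3.944 Mbps × 964 s = 3802.0 Mb
conference talk: 4.744 Mbps × 3660 s = 17363.0 Mb
music video: 20.334 Mbps × 120 s = 2440.1 Mb
podcast episode with video: 3.044 Mbps × 6780 s = 20638.3 Mb
security camera export: 6.234 Mbps × 28560 s = 178043.0 Mb
short film: 10.144 Mbps × 1500 s = 15216.0 Mb
Total: 237502.5 Mb = 29687.8 MB.
= 29.69 GB.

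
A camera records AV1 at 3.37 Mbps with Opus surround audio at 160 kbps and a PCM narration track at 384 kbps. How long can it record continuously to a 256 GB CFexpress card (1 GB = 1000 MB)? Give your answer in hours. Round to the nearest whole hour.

145 hours

Audio total: 160 + 384 = 544 kbps = 0.544 Mbps.
Total bitrate: 3.37 + 0.544 = 3.914 Mbps.
Capacity: 256 GB = 2,048,000 Mb.
Recording time: 2,048,000 / 3.914 = 523,250 s ≈ 145 hours.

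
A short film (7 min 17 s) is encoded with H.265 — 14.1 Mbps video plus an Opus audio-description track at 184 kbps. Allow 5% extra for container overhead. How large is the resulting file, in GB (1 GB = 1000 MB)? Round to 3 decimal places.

7 min 17 s = 437 s
Audio: 184 kbps = 0.184 Mbps.
Total bitrate: 14.1 + 0.184 = 14.284 Mbps.
Stream data: 14.284 Mbps × 437 s = 6242.1 Mb.
With 5% container overhead: ×1.05.
6,554 Mb ÷ 8 = 819.3 MB → 0.8193 GB.

0.819 GB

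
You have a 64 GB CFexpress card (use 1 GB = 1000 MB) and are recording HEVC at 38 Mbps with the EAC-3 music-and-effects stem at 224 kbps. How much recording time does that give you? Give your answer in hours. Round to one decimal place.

Audio: 224 kbps = 0.224 Mbps.
Total bitrate: 38 + 0.224 = 38.224 Mbps.
Capacity: 64 GB = 512,000 Mb.
Recording time: 512,000 / 38.224 = 13,395 s ≈ 3.72 hours.

3.7 hours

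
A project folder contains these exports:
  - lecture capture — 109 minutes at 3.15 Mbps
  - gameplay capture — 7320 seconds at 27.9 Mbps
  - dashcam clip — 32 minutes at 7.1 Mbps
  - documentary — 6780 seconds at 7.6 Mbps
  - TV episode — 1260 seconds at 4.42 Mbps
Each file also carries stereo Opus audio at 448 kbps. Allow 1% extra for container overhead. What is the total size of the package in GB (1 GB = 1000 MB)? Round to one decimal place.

Audio: 448 kbps = 0.448 Mbps.
lecture capture: 3.598 Mbps × 6540 s × 1.01 = 23766.2 Mb
gameplay capture: 28.348 Mbps × 7320 s × 1.01 = 209582.4 Mb
dashcam clip: 7.548 Mbps × 1920 s × 1.01 = 14637.1 Mb
documentary: 8.048 Mbps × 6780 s × 1.01 = 55111.1 Mb
TV episode: 4.868 Mbps × 1260 s × 1.01 = 6195.0 Mb
Total: 309291.9 Mb = 38661.5 MB.
= 38.66 GB.

38.7 GB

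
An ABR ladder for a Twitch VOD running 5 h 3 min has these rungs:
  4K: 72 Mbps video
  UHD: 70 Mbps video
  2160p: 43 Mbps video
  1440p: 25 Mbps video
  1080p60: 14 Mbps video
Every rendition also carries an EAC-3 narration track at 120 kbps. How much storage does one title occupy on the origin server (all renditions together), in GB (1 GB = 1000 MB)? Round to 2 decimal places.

5 h 3 min = 303 min = 18180 s
Audio: 120 kbps = 0.120 Mbps.
Sum of rendition bitrates: (72+0.120) + (70+0.120) + (43+0.120) + (25+0.120) + (14+0.120) = 224.600 Mbps.
× 18180 s = 4,083,228 Mb = 510,404 MB = 510.4 GB.

510.40 GB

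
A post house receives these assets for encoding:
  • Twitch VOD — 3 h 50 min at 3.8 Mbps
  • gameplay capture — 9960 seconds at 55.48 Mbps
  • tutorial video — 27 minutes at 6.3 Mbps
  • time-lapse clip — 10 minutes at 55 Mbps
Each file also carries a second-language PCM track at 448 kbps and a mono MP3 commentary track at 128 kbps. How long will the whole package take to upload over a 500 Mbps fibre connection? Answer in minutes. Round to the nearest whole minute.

Audio total: 448 + 128 = 576 kbps = 0.576 Mbps.
Twitch VOD: 4.376 Mbps × 13800 s = 60388.8 Mb
gameplay capture: 56.056 Mbps × 9960 s = 558317.8 Mb
tutorial video: 6.876 Mbps × 1620 s = 11139.1 Mb
time-lapse clip: 55.576 Mbps × 600 s = 33345.6 Mb
Total: 663191.3 Mb = 82898.9 MB.
At 500 Mbps: 663191.3 / 500 = 1326 s ≈ 22.1 minutes.

22 minutes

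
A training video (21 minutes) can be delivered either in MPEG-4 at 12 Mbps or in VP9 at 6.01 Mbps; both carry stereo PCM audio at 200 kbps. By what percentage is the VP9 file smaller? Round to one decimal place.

49.1%

21 min = 1260 s
Audio: 200 kbps = 0.200 Mbps.
MPEG-4: 12.200 Mbps × 1260 s = 15372.0 Mb = 1.790 GiB.
VP9: 6.210 Mbps × 1260 s = 7824.6 Mb = 0.911 GiB.
Reduction: (1 − 0.911/1.790) × 100 = 49.10%.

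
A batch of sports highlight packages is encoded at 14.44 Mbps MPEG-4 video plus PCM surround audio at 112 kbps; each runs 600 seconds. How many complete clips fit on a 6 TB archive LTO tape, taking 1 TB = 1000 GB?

Audio: 112 kbps = 0.112 Mbps.
Total bitrate: 14.552 Mbps.
Per item: 14.552 Mbps × 600 s = 8,731 Mb = 1,091 MB.
Capacity: 6 TB = 48,000,000 Mb; 5497.53 items → 5497 complete.

5497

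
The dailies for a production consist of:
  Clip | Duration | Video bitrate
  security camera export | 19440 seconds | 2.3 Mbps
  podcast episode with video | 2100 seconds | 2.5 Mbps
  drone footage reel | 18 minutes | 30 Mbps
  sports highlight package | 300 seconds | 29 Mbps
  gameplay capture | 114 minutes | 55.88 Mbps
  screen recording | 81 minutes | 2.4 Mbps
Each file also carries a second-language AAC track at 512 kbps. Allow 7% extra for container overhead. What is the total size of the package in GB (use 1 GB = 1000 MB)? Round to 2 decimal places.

Audio: 512 kbps = 0.512 Mbps.
security camera export: 2.812 Mbps × 19440 s × 1.07 = 58491.8 Mb
podcast episode with video: 3.012 Mbps × 2100 s × 1.07 = 6768.0 Mb
drone footage reel: 30.512 Mbps × 1080 s × 1.07 = 35259.7 Mb
sports highlight package: 29.512 Mbps × 300 s × 1.07 = 9473.4 Mb
gameplay capture: 56.392 Mbps × 6840 s × 1.07 = 412721.8 Mb
screen recording: 2.912 Mbps × 4860 s × 1.07 = 15143.0 Mb
Total: 537857.6 Mb = 67232.2 MB.
= 67.23 GB.

67.23 GB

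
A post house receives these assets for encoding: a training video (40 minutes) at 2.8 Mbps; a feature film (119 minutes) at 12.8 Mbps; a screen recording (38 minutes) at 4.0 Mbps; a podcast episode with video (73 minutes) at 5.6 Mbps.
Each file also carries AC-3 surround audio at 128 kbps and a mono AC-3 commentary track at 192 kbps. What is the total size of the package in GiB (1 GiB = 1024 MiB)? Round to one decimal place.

15.9 GiB

Audio total: 128 + 192 = 320 kbps = 0.320 Mbps.
training video: 3.120 Mbps × 2400 s = 7488.0 Mb
feature film: 13.120 Mbps × 7140 s = 93676.8 Mb
screen recording: 4.320 Mbps × 2280 s = 9849.6 Mb
podcast episode with video: 5.920 Mbps × 4380 s = 25929.6 Mb
Total: 136944.0 Mb = 17118.0 MB.
= 15.94 GiB.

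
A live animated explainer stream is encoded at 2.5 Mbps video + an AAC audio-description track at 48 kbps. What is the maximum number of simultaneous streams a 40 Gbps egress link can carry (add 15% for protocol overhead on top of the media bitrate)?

13650

Audio: 48 kbps = 0.048 Mbps.
Per-viewer media rate: 2.548 Mbps.
On the wire with 15% overhead: 2.930 Mbps.
40 Gbps = 40,000 Mbps; 40,000 / 2.930 = 13650.95 → 13650 viewers.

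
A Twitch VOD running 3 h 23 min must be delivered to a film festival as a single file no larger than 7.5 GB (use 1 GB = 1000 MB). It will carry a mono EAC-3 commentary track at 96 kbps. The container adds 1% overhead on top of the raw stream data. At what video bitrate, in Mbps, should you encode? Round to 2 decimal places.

4.78 Mbps

Budget: 7.5 GB = 60000.0 Mb.
Stream payload after overhead: 60000.0 / 1.01 = 59405.9 Mb.
3 h 23 min = 203 min = 12180 s
Total bitrate budget: 59405.9 Mb / 12180 s = 4.877 Mbps.
Audio: 96 kbps = 0.096 Mbps.
Video: 4.877 − 0.096 = 4.781 Mbps.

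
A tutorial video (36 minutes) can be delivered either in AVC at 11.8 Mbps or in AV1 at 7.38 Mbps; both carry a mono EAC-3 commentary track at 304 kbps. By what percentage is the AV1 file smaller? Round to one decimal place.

36.5%

36 min = 2160 s
Audio: 304 kbps = 0.304 Mbps.
AVC: 12.104 Mbps × 2160 s = 26144.6 Mb = 3.268 GB.
AV1: 7.684 Mbps × 2160 s = 16597.4 Mb = 2.075 GB.
Reduction: (1 − 2.075/3.268) × 100 = 36.52%.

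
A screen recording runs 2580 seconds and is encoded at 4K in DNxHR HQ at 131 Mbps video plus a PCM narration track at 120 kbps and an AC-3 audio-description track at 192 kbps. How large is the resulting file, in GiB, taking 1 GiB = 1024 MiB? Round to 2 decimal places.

Audio total: 120 + 192 = 312 kbps = 0.312 Mbps.
Total bitrate: 131 + 0.312 = 131.312 Mbps.
Stream data: 131.312 Mbps × 2580 s = 338785.0 Mb.
338,785 Mb = 42,348,120,000 bytes ÷ 1,073,741,824 = 39.44 GiB.

39.44 GiB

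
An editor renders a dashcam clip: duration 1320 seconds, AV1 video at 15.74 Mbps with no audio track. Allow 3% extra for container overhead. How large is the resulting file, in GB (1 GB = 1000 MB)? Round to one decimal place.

Total bitrate: 15.74 Mbps.
Stream data: 15.740 Mbps × 1320 s = 20776.8 Mb.
With 3% container overhead: ×1.03.
21,400 Mb ÷ 8 = 2,675 MB → 2.675 GB.

2.7 GB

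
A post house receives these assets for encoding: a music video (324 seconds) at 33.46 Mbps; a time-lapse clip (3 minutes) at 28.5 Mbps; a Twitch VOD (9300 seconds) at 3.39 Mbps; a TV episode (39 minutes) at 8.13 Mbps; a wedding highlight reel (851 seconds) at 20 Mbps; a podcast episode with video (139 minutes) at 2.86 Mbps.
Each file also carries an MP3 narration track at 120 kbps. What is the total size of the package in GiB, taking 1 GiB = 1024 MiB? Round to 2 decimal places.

Audio: 120 kbps = 0.120 Mbps.
music video: 33.580 Mbps × 324 s = 10879.9 Mb
time-lapse clip: 28.620 Mbps × 180 s = 5151.6 Mb
Twitch VOD: 3.510 Mbps × 9300 s = 32643.0 Mb
TV episode: 8.250 Mbps × 2340 s = 19305.0 Mb
wedding highlight reel: 20.120 Mbps × 851 s = 17122.1 Mb
podcast episode with video: 2.980 Mbps × 8340 s = 24853.2 Mb
Total: 109954.8 Mb = 13744.4 MB.
= 12.80 GiB.

12.80 GiB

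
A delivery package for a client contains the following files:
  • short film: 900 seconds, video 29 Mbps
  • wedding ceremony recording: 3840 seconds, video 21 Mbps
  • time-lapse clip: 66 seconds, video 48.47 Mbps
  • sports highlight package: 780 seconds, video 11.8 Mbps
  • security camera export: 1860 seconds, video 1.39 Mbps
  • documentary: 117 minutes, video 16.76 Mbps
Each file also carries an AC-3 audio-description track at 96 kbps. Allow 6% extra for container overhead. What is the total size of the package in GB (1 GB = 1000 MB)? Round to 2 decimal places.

31.90 GB

Audio: 96 kbps = 0.096 Mbps.
short film: 29.096 Mbps × 900 s × 1.06 = 27757.6 Mb
wedding ceremony recording: 21.096 Mbps × 3840 s × 1.06 = 85869.2 Mb
time-lapse clip: 48.566 Mbps × 66 s × 1.06 = 3397.7 Mb
sports highlight package: 11.896 Mbps × 780 s × 1.06 = 9835.6 Mb
security camera export: 1.486 Mbps × 1860 s × 1.06 = 2929.8 Mb
documentary: 16.856 Mbps × 7020 s × 1.06 = 125428.9 Mb
Total: 255218.7 Mb = 31902.3 MB.
= 31.90 GB.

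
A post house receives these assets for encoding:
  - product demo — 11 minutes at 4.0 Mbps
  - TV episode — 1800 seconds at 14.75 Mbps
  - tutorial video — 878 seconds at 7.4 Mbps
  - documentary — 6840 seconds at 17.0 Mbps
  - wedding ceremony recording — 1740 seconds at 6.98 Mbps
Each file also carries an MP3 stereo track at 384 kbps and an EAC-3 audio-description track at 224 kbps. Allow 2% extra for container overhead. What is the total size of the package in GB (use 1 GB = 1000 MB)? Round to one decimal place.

Audio total: 384 + 224 = 608 kbps = 0.608 Mbps.
product demo: 4.608 Mbps × 660 s × 1.02 = 3102.1 Mb
TV episode: 15.358 Mbps × 1800 s × 1.02 = 28197.3 Mb
tutorial video: 8.008 Mbps × 878 s × 1.02 = 7171.6 Mb
documentary: 17.608 Mbps × 6840 s × 1.02 = 122847.5 Mb
wedding ceremony recording: 7.588 Mbps × 1740 s × 1.02 = 13467.2 Mb
Total: 174785.7 Mb = 21848.2 MB.
= 21.85 GB.

21.8 GB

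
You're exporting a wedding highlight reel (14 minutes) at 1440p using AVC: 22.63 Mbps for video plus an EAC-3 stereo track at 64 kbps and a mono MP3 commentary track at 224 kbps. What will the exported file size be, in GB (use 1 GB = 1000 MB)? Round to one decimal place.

14 min = 840 s
Audio total: 64 + 224 = 288 kbps = 0.288 Mbps.
Total bitrate: 22.63 + 0.288 = 22.918 Mbps.
Stream data: 22.918 Mbps × 840 s = 19251.1 Mb.
19,251 Mb ÷ 8 = 2,406 MB → 2.406 GB.

2.4 GB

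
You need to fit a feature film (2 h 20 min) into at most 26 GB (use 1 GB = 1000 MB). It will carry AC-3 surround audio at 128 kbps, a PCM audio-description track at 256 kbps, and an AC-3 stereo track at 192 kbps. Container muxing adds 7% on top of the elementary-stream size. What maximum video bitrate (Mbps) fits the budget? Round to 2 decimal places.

22.57 Mbps

Budget: 26 GB = 208000.0 Mb.
Stream payload after overhead: 208000.0 / 1.07 = 194392.5 Mb.
2 h 20 min = 140 min = 8400 s
Total bitrate budget: 194392.5 Mb / 8400 s = 23.142 Mbps.
Audio total: 128 + 256 + 192 = 576 kbps = 0.576 Mbps.
Video: 23.142 − 0.576 = 22.566 Mbps.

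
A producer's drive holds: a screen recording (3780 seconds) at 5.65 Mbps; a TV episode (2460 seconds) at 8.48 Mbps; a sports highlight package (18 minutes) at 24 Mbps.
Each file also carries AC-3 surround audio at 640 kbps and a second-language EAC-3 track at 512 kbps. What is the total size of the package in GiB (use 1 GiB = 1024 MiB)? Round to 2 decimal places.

Audio total: 640 + 512 = 1152 kbps = 1.152 Mbps.
screen recording: 6.802 Mbps × 3780 s = 25711.6 Mb
TV episode: 9.632 Mbps × 2460 s = 23694.7 Mb
sports highlight package: 25.152 Mbps × 1080 s = 27164.2 Mb
Total: 76570.4 Mb = 9571.3 MB.
= 8.914 GiB.

8.91 GiB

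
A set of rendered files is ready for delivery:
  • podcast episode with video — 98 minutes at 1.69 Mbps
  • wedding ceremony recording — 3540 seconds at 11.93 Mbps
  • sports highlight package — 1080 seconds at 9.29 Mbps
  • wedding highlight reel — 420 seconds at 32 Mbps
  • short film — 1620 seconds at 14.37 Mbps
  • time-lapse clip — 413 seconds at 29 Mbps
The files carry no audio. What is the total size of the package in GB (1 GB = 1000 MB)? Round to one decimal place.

podcast episode with video: 1.690 Mbps × 5880 s = 9937.2 Mb
wedding ceremony recording: 11.930 Mbps × 3540 s = 42232.2 Mb
sports highlight package: 9.290 Mbps × 1080 s = 10033.2 Mb
wedding highlight reel: 32.000 Mbps × 420 s = 13440.0 Mb
short film: 14.370 Mbps × 1620 s = 23279.4 Mb
time-lapse clip: 29.000 Mbps × 413 s = 11977.0 Mb
Total: 110899.0 Mb = 13862.4 MB.
= 13.86 GB.

13.9 GB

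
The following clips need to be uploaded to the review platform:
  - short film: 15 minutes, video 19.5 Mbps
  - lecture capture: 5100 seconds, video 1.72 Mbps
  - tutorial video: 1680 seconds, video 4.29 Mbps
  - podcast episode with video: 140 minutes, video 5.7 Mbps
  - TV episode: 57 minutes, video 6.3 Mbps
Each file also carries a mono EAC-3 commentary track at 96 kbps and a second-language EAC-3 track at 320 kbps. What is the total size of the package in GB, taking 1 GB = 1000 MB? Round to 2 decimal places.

13.88 GB

Audio total: 96 + 320 = 416 kbps = 0.416 Mbps.
short film: 19.916 Mbps × 900 s = 17924.4 Mb
lecture capture: 2.136 Mbps × 5100 s = 10893.6 Mb
tutorial video: 4.706 Mbps × 1680 s = 7906.1 Mb
podcast episode with video: 6.116 Mbps × 8400 s = 51374.4 Mb
TV episode: 6.716 Mbps × 3420 s = 22968.7 Mb
Total: 111067.2 Mb = 13883.4 MB.
= 13.88 GB.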